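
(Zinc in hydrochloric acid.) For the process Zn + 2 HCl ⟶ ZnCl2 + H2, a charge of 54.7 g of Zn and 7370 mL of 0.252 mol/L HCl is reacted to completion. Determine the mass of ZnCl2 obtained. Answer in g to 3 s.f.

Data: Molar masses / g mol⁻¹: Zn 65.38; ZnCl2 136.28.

n(Zn) = 54.70 / 65.38 = 0.8366 mol
n(HCl) = 0.252 × 7370/1000 = 1.857 mol
n/ν for Zn = 0.8366/1 = 0.8366
n/ν for HCl = 1.857/2 = 0.9285
Smallest n/ν is Zn → limiting reagent.
n(ZnCl2) = (1/1) × 0.8366 = 0.8366 mol
mass = 0.8366 × 136.28 = 114.0 g

114 g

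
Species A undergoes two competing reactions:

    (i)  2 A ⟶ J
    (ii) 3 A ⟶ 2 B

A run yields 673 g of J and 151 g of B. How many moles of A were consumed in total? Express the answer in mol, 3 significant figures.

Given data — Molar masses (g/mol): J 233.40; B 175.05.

n(J) = 673 / 233.40 = 2.883 mol
n(B) = 151 / 175.05 = 0.8626 mol
n(A) via (i) = (2/1)×2.883 = 5.766 mol
n(A) via (ii) = (3/2)×0.8626 = 1.294 mol
total n(A) = 5.766 + 1.294 = 7.060 mol

7.06 mol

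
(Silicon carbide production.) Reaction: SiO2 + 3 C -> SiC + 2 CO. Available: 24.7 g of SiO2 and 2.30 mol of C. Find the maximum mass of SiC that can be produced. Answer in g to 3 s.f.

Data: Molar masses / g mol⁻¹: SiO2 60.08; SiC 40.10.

16.5 g

n(SiO2) = 24.70 / 60.08 = 0.4111 mol
n(C) = 2.300 mol
n/ν → SiO2: 0.4111, C: 0.7667; SiO2 is limiting.
n(SiC) = (1/1) × 0.4111 = 0.4111 mol
mass = 0.4111 × 40.10 = 16.49 g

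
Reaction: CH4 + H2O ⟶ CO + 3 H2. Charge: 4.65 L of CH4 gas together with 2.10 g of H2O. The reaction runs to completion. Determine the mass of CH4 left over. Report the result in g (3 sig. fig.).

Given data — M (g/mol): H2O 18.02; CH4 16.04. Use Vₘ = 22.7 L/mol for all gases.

n(CH4) = 4.650 / 22.7 = 0.2048 mol
n(H2O) = 2.100 / 18.02 = 0.1165 mol
n/ν for CH4 = 0.2048/1 = 0.2048
n/ν for H2O = 0.1165/1 = 0.1165
Smallest n/ν is H2O → limiting reagent.
CH4 consumed = (1/1) × 0.1165 = 0.1165 mol
CH4 remaining = 0.2048 − 0.1165 = 0.08830 mol
mass = 0.08830 × 16.04 = 1.416 g

1.42 g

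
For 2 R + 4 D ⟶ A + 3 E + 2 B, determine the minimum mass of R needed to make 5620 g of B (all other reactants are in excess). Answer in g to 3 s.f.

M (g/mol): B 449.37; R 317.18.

n(B) = 5620 / 449.37 = 12.51 mol
n(R) = (2/2) × 12.51 = 12.51 mol
mass = 12.51 × 317.18 = 3968 g

3970 g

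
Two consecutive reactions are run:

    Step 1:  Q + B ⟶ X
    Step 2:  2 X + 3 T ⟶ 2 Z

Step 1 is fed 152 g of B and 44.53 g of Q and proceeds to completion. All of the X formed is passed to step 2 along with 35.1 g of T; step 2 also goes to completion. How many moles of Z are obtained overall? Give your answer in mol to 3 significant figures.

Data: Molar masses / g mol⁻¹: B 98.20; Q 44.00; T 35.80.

Step 1:
n(B) = 152.0 / 98.20 = 1.548 mol
n(Q) = 44.53 / 44.00 = 1.012 mol
n/ν for B = 1.548/1 = 1.548
n/ν for Q = 1.012/1 = 1.012
Smallest n/ν is Q → limiting reagent.
n(X) produced = (1/1) × 1.012 = 1.012 mol
Step 2:
n(X) available = 1.012 mol
n(T) = 35.10 / 35.80 = 0.9804 mol
n/ν for X = 1.012/2 = 0.5060
n/ν for T = 0.9804/3 = 0.3268
Smallest n/ν is T → limiting reagent.
n(Z) = (2/3) × 0.9804 = 0.6536 mol

0.654 mol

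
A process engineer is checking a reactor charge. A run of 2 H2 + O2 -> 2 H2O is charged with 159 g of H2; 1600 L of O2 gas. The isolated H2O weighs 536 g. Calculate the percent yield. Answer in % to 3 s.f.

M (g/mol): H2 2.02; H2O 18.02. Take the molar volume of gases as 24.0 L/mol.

37.8 %

n(H2) = 159.0 / 2.02 = 78.71 mol
n(O2) = 1600 / 24.0 = 66.67 mol
n/ν for H2 = 78.71/2 = 39.36
n/ν for O2 = 66.67/1 = 66.67
Smallest n/ν is H2 → limiting reagent.
theoretical n(H2O) = (2/2) × 78.71 = 78.71 mol → 1418 g
% yield = 536 / 1418 × 100 = 37.80 %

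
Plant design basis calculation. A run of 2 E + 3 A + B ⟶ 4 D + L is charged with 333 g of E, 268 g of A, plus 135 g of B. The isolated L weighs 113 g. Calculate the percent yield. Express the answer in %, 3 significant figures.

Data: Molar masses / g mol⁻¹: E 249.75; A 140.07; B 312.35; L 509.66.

51.3 %

n(E) = 333.0 / 249.75 = 1.333 mol
n(A) = 268.0 / 140.07 = 1.913 mol
n(B) = 135.0 / 312.35 = 0.4322 mol
n/ν for E = 1.333/2 = 0.6665
n/ν for A = 1.913/3 = 0.6377
n/ν for B = 0.4322/1 = 0.4322
Smallest n/ν is B → limiting reagent.
theoretical n(L) = (1/1) × 0.4322 = 0.4322 mol → 220.3 g
% yield = 113 / 220.3 × 100 = 51.29 %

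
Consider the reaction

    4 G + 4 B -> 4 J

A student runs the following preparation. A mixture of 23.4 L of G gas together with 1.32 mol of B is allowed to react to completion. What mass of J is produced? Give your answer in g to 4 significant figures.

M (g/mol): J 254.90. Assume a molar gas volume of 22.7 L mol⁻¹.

262.8 g

n(G) = 23.40 / 22.7 = 1.031 mol
n(B) = 1.320 mol
n/ν for G = 1.031/4 = 0.2578
n/ν for B = 1.320/4 = 0.3300
Smallest n/ν is G → limiting reagent.
n(J) = (4/4) × 1.031 = 1.031 mol
mass = 1.031 × 254.90 = 262.8 g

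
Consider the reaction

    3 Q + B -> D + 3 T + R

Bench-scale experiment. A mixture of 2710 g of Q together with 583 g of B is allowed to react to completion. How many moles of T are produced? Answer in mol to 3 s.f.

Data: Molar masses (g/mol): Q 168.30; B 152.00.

11.5 mol

n(Q) = 2710 / 168.30 = 16.10 mol
n(B) = 583.0 / 152.00 = 3.836 mol
n/ν for Q = 16.10/3 = 5.367
n/ν for B = 3.836/1 = 3.836
Smallest n/ν is B → limiting reagent.
n(T) = (3/1) × 3.836 = 11.51 mol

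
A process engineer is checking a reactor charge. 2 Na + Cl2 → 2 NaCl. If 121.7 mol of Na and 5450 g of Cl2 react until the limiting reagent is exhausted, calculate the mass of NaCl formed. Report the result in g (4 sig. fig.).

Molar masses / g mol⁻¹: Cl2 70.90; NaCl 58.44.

n(Na) = 121.7 mol
n(Cl2) = 5450 / 70.90 = 76.87 mol
n/ν for Na = 121.7/2 = 60.85
n/ν for Cl2 = 76.87/1 = 76.87
Smallest n/ν is Na → limiting reagent.
n(NaCl) = (2/2) × 121.7 = 121.7 mol
mass = 121.7 × 58.44 = 7112 g

7112 g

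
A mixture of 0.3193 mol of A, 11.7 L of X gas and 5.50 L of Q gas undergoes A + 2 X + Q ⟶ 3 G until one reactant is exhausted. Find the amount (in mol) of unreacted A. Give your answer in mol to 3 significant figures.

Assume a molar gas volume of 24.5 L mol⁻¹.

0.0948 mol

n(A) = 0.3193 mol
n(X) = 11.70 / 24.5 = 0.4776 mol
n(Q) = 5.500 / 24.5 = 0.2245 mol
n/ν → A: 0.3193, X: 0.2388, Q: 0.2245; Q is limiting.
A consumed = (1/1) × 0.2245 = 0.2245 mol
A remaining = 0.3193 − 0.2245 = 0.09480 mol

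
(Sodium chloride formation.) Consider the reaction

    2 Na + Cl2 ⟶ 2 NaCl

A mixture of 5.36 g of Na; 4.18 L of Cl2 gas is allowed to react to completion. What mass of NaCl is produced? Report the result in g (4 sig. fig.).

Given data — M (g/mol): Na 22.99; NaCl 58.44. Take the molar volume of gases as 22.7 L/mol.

n(Na) = 5.360 / 22.99 = 0.2331 mol
n(Cl2) = 4.180 / 22.7 = 0.1841 mol
n/ν for Na = 0.2331/2 = 0.1166
n/ν for Cl2 = 0.1841/1 = 0.1841
Smallest n/ν is Na → limiting reagent.
n(NaCl) = (2/2) × 0.2331 = 0.2331 mol
mass = 0.2331 × 58.44 = 13.62 g

13.62 g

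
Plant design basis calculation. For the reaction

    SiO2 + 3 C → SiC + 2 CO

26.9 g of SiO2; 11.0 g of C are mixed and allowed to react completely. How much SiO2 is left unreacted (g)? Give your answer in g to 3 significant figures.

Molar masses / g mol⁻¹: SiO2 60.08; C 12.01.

n(SiO2) = 26.90 / 60.08 = 0.4477 mol
n(C) = 11.00 / 12.01 = 0.9159 mol
n/ν for SiO2 = 0.4477/1 = 0.4477
n/ν for C = 0.9159/3 = 0.3053
Smallest n/ν is C → limiting reagent.
SiO2 consumed = (1/3) × 0.9159 = 0.3053 mol
SiO2 remaining = 0.4477 − 0.3053 = 0.1424 mol
mass = 0.1424 × 60.08 = 8.555 g

8.56 g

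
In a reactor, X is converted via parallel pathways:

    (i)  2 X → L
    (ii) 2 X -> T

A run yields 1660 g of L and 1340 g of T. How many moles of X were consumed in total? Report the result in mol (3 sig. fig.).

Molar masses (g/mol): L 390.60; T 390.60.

n(L) = 1660 / 390.60 = 4.250 mol
n(T) = 1340 / 390.60 = 3.431 mol
n(X) via (i) = (2/1)×4.250 = 8.500 mol
n(X) via (ii) = (2/1)×3.431 = 6.862 mol
total n(X) = 8.500 + 6.862 = 15.36 mol

15.4 mol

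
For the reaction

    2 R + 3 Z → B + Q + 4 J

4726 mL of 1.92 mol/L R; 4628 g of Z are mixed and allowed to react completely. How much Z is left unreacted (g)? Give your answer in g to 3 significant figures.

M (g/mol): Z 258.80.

n(R) = 1.92 × 4726/1000 = 9.074 mol
n(Z) = 4628 / 258.80 = 17.88 mol
n/ν for R = 9.074/2 = 4.537
n/ν for Z = 17.88/3 = 5.960
Smallest n/ν is R → limiting reagent.
Z consumed = (3/2) × 9.074 = 13.61 mol
Z remaining = 17.88 − 13.61 = 4.270 mol
mass = 4.270 × 258.80 = 1105 g

1110 g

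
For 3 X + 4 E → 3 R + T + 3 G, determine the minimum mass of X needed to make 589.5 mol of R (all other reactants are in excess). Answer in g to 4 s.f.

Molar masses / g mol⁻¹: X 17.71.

10440 g

n(R) = 589.5 mol
n(X) = (3/3) × 589.5 = 589.5 mol
mass = 589.5 × 17.71 = 10440 g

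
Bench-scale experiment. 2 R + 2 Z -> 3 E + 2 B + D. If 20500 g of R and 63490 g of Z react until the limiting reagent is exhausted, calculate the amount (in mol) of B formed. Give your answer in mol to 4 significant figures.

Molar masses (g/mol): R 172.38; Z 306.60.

n(R) = 20500 / 172.38 = 118.9 mol
n(Z) = 63490 / 306.60 = 207.1 mol
n/ν for R = 118.9/2 = 59.45
n/ν for Z = 207.1/2 = 103.6
Smallest n/ν is R → limiting reagent.
n(B) = (2/2) × 118.9 = 118.9 mol

118.9 mol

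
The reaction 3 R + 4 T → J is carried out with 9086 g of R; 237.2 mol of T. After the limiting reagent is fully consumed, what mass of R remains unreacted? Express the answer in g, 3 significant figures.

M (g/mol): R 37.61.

n(R) = 9086 / 37.61 = 241.6 mol
n(T) = 237.2 mol
n/ν for R = 241.6/3 = 80.53
n/ν for T = 237.2/4 = 59.30
Smallest n/ν is T → limiting reagent.
R consumed = (3/4) × 237.2 = 177.9 mol
R remaining = 241.6 − 177.9 = 63.70 mol
mass = 63.70 × 37.61 = 2396 g

2400 g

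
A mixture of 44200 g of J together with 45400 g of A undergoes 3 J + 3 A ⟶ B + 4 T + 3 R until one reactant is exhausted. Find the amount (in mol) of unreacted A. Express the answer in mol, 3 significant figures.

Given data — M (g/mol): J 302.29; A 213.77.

66.2 mol

n(J) = 44200 / 302.29 = 146.2 mol
n(A) = 45400 / 213.77 = 212.4 mol
n/ν for J = 146.2/3 = 48.73
n/ν for A = 212.4/3 = 70.80
Smallest n/ν is J → limiting reagent.
A consumed = (3/3) × 146.2 = 146.2 mol
A remaining = 212.4 − 146.2 = 66.20 mol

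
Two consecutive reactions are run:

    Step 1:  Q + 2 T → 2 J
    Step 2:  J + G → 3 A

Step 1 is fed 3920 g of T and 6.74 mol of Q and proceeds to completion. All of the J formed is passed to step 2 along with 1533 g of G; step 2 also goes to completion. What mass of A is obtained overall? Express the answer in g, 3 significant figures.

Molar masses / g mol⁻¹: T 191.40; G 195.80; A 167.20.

3930 g

Step 1:
n(T) = 3920 / 191.40 = 20.48 mol
n(Q) = 6.740 mol
n/ν for T = 20.48/2 = 10.24
n/ν for Q = 6.740/1 = 6.740
Smallest n/ν is Q → limiting reagent.
n(J) produced = (2/1) × 6.740 = 13.48 mol
Step 2:
n(J) available = 13.48 mol
n(G) = 1533 / 195.80 = 7.829 mol
n/ν for J = 13.48/1 = 13.48
n/ν for G = 7.829/1 = 7.829
Smallest n/ν is G → limiting reagent.
n(A) = (3/1) × 7.829 = 23.49 mol
mass = 23.49 × 167.20 = 3928 g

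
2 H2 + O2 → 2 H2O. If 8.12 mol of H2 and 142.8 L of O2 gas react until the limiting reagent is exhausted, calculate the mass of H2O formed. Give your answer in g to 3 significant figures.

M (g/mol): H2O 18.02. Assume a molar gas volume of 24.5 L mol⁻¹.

146 g

n(H2) = 8.120 mol
n(O2) = 142.8 / 24.5 = 5.829 mol
n/ν for H2 = 8.120/2 = 4.060
n/ν for O2 = 5.829/1 = 5.829
Smallest n/ν is H2 → limiting reagent.
n(H2O) = (2/2) × 8.120 = 8.120 mol
mass = 8.120 × 18.02 = 146.3 g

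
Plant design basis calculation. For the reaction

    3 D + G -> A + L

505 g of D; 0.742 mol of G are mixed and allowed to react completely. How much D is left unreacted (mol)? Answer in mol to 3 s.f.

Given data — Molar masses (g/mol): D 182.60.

n(D) = 505.0 / 182.60 = 2.766 mol
n(G) = 0.7420 mol
n/ν → D: 0.9220, G: 0.7420; G is limiting.
D consumed = (3/1) × 0.7420 = 2.226 mol
D remaining = 2.766 − 2.226 = 0.5400 mol

0.540 mol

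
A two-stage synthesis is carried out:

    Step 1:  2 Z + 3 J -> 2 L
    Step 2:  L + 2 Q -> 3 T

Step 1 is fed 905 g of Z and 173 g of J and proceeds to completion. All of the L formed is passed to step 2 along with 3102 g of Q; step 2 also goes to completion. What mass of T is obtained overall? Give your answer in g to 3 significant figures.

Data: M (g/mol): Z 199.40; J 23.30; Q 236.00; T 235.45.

3210 g

Step 1:
n(Z) = 905.0 / 199.40 = 4.539 mol
n(J) = 173.0 / 23.30 = 7.425 mol
n/ν for Z = 4.539/2 = 2.270
n/ν for J = 7.425/3 = 2.475
Smallest n/ν is Z → limiting reagent.
n(L) produced = (2/2) × 4.539 = 4.539 mol
Step 2:
n(L) available = 4.539 mol
n(Q) = 3102 / 236.00 = 13.14 mol
n/ν for L = 4.539/1 = 4.539
n/ν for Q = 13.14/2 = 6.570
Smallest n/ν is L → limiting reagent.
n(T) = (3/1) × 4.539 = 13.62 mol
mass = 13.62 × 235.45 = 3207 g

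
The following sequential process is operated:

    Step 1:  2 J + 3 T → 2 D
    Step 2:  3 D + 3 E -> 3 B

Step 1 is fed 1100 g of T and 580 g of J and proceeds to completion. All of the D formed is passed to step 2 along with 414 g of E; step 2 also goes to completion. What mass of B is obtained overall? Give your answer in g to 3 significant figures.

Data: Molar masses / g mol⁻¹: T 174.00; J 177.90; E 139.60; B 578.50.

1720 g

Step 1:
n(T) = 1100 / 174.00 = 6.322 mol
n(J) = 580.0 / 177.90 = 3.260 mol
n/ν → T: 2.107, J: 1.630; J is limiting.
n(D) produced = (2/2) × 3.260 = 3.260 mol
Step 2:
n(D) available = 3.260 mol
n(E) = 414.0 / 139.60 = 2.966 mol
n/ν → D: 1.087, E: 0.9887; E is limiting.
n(B) = (3/3) × 2.966 = 2.966 mol
mass = 2.966 × 578.50 = 1716 g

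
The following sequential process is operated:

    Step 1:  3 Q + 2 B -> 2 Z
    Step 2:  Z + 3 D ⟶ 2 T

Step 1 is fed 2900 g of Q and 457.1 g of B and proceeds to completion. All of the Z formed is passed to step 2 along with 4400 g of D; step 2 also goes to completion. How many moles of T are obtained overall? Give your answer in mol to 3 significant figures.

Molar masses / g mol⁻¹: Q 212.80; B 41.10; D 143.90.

18.2 mol

Step 1:
n(Q) = 2900 / 212.80 = 13.63 mol
n(B) = 457.1 / 41.10 = 11.12 mol
n/ν for Q = 13.63/3 = 4.543
n/ν for B = 11.12/2 = 5.560
Smallest n/ν is Q → limiting reagent.
n(Z) produced = (2/3) × 13.63 = 9.087 mol
Step 2:
n(Z) available = 9.087 mol
n(D) = 4400 / 143.90 = 30.58 mol
n/ν for Z = 9.087/1 = 9.087
n/ν for D = 30.58/3 = 10.19
Smallest n/ν is Z → limiting reagent.
n(T) = (2/1) × 9.087 = 18.17 mol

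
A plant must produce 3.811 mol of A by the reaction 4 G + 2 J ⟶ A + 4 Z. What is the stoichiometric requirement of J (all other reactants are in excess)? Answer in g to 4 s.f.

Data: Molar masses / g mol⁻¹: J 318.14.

2425 g

n(A) = 3.811 mol
n(J) = (2/1) × 3.811 = 7.622 mol
mass = 7.622 × 318.14 = 2425 g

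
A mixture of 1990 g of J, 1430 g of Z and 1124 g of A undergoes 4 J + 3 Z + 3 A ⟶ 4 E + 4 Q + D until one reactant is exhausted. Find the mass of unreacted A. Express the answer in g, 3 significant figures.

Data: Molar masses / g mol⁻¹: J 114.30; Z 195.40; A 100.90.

386 g

n(J) = 1990 / 114.30 = 17.41 mol
n(Z) = 1430 / 195.40 = 7.318 mol
n(A) = 1124 / 100.90 = 11.14 mol
n/ν → J: 4.353, Z: 2.439, A: 3.713; Z is limiting.
A consumed = (3/3) × 7.318 = 7.318 mol
A remaining = 11.14 − 7.318 = 3.822 mol
mass = 3.822 × 100.90 = 385.6 g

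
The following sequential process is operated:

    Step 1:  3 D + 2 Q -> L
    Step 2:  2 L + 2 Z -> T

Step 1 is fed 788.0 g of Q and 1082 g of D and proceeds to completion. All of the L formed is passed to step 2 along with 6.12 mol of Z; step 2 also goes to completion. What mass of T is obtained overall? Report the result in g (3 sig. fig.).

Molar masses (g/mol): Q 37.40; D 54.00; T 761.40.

2330 g

Step 1:
n(Q) = 788.0 / 37.40 = 21.07 mol
n(D) = 1082 / 54.00 = 20.04 mol
n/ν for Q = 21.07/2 = 10.54
n/ν for D = 20.04/3 = 6.680
Smallest n/ν is D → limiting reagent.
n(L) produced = (1/3) × 20.04 = 6.680 mol
Step 2:
n(L) available = 6.680 mol
n(Z) = 6.120 mol
n/ν for L = 6.680/2 = 3.340
n/ν for Z = 6.120/2 = 3.060
Smallest n/ν is Z → limiting reagent.
n(T) = (1/2) × 6.120 = 3.060 mol
mass = 3.060 × 761.40 = 2330 g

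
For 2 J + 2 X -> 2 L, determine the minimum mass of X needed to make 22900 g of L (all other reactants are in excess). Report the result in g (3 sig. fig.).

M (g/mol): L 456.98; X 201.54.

n(L) = 22900 / 456.98 = 50.11 mol
n(X) = (2/2) × 50.11 = 50.11 mol
mass = 50.11 × 201.54 = 10100 g

10100 g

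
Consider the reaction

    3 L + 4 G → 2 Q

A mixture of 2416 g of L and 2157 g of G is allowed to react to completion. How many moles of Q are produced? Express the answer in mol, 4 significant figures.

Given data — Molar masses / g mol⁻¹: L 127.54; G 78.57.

12.63 mol

n(L) = 2416 / 127.54 = 18.94 mol
n(G) = 2157 / 78.57 = 27.45 mol
n/ν → L: 6.313, G: 6.863; L is limiting.
n(Q) = (2/3) × 18.94 = 12.63 mol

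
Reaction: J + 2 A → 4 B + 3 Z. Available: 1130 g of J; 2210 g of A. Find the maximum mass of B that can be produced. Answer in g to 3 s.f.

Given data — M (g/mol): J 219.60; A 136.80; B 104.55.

n(J) = 1130 / 219.60 = 5.146 mol
n(A) = 2210 / 136.80 = 16.15 mol
n/ν → J: 5.146, A: 8.075; J is limiting.
n(B) = (4/1) × 5.146 = 20.58 mol
mass = 20.58 × 104.55 = 2152 g

2150 g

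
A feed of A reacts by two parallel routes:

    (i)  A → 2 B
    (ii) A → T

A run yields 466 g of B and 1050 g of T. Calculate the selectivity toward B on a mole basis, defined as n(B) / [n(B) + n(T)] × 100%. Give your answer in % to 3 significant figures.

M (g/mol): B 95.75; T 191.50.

47.0 %

n(B) = 466 / 95.75 = 4.867 mol
n(T) = 1050 / 191.50 = 5.483 mol
selectivity = 4.867/(4.867+5.483) × 100 = 47.02 %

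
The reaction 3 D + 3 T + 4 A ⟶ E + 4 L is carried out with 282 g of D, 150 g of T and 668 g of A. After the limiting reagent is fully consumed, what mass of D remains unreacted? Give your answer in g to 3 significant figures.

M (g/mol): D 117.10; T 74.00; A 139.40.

44.6 g

n(D) = 282.0 / 117.10 = 2.408 mol
n(T) = 150.0 / 74.00 = 2.027 mol
n(A) = 668.0 / 139.40 = 4.792 mol
n/ν for D = 2.408/3 = 0.8027
n/ν for T = 2.027/3 = 0.6757
n/ν for A = 4.792/4 = 1.198
Smallest n/ν is T → limiting reagent.
D consumed = (3/3) × 2.027 = 2.027 mol
D remaining = 2.408 − 2.027 = 0.3810 mol
mass = 0.3810 × 117.10 = 44.62 g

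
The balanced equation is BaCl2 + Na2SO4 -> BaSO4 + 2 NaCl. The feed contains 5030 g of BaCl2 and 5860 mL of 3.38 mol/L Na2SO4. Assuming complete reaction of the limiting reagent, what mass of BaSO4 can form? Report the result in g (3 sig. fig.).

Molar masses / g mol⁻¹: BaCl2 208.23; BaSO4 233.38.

n(BaCl2) = 5030 / 208.23 = 24.16 mol
n(Na2SO4) = 3.38 × 5860/1000 = 19.81 mol
n/ν for BaCl2 = 24.16/1 = 24.16
n/ν for Na2SO4 = 19.81/1 = 19.81
Smallest n/ν is Na2SO4 → limiting reagent.
n(BaSO4) = (1/1) × 19.81 = 19.81 mol
mass = 19.81 × 233.38 = 4623 g

4620 g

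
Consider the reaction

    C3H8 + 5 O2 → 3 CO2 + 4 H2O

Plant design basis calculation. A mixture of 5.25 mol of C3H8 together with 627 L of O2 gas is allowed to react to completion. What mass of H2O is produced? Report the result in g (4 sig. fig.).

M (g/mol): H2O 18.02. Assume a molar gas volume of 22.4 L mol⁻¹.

n(C3H8) = 5.250 mol
n(O2) = 627.0 / 22.4 = 27.99 mol
n/ν → C3H8: 5.250, O2: 5.598; C3H8 is limiting.
n(H2O) = (4/1) × 5.250 = 21.00 mol
mass = 21.00 × 18.02 = 378.4 g

378.4 g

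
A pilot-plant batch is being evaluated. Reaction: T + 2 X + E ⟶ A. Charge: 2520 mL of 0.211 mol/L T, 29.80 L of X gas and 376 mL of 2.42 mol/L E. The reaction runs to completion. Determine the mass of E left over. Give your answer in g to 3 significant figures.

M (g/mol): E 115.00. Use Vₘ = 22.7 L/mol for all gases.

43.5 g

n(T) = 0.211 × 2520/1000 = 0.5317 mol
n(X) = 29.80 / 22.7 = 1.313 mol
n(E) = 2.42 × 376.0/1000 = 0.9099 mol
n/ν → T: 0.5317, X: 0.6565, E: 0.9099; T is limiting.
E consumed = (1/1) × 0.5317 = 0.5317 mol
E remaining = 0.9099 − 0.5317 = 0.3782 mol
mass = 0.3782 × 115.00 = 43.49 g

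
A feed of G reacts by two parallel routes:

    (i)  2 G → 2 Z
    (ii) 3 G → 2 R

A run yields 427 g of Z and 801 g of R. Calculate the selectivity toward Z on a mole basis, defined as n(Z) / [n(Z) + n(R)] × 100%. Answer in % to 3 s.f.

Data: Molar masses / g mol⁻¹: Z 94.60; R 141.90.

n(Z) = 427 / 94.60 = 4.514 mol
n(R) = 801 / 141.90 = 5.645 mol
selectivity = 4.514/(4.514+5.645) × 100 = 44.43 %

44.4 %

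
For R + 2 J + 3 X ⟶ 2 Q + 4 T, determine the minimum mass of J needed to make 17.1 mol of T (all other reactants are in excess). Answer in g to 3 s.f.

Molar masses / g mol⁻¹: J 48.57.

n(T) = 17.10 mol
n(J) = (2/4) × 17.10 = 8.550 mol
mass = 8.550 × 48.57 = 415.3 g

415 g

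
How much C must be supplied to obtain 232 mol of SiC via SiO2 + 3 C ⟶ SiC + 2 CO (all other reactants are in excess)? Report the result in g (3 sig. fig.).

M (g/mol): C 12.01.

8360 g

n(SiC) = 232.0 mol
n(C) = (3/1) × 232.0 = 696.0 mol
mass = 696.0 × 12.01 = 8359 g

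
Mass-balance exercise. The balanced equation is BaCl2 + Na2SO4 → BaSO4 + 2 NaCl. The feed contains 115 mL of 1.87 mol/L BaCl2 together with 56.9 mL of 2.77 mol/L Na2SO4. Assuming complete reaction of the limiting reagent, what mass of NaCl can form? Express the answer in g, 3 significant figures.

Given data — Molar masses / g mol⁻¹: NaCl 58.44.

n(BaCl2) = 1.87 × 115.0/1000 = 0.2151 mol
n(Na2SO4) = 2.77 × 56.90/1000 = 0.1576 mol
n/ν for BaCl2 = 0.2151/1 = 0.2151
n/ν for Na2SO4 = 0.1576/1 = 0.1576
Smallest n/ν is Na2SO4 → limiting reagent.
n(NaCl) = (2/1) × 0.1576 = 0.3152 mol
mass = 0.3152 × 58.44 = 18.42 g

18.4 g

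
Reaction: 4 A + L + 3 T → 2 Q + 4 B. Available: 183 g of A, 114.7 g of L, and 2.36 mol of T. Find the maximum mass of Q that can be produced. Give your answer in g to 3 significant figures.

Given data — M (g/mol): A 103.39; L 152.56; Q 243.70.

n(A) = 183.0 / 103.39 = 1.770 mol
n(L) = 114.7 / 152.56 = 0.7518 mol
n(T) = 2.360 mol
n/ν → A: 0.4425, L: 0.7518, T: 0.7867; A is limiting.
n(Q) = (2/4) × 1.770 = 0.8850 mol
mass = 0.8850 × 243.70 = 215.7 g

216 g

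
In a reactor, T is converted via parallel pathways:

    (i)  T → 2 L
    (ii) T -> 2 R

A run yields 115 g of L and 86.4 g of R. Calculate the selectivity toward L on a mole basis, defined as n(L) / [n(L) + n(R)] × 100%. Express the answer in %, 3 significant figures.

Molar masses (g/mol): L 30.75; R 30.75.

57.1 %

n(L) = 115 / 30.75 = 3.740 mol
n(R) = 86.4 / 30.75 = 2.810 mol
selectivity = 3.740/(3.740+2.810) × 100 = 57.10 %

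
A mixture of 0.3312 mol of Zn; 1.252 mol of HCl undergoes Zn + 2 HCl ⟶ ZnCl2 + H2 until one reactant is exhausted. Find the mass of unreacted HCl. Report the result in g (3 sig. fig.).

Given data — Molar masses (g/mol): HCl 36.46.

n(Zn) = 0.3312 mol
n(HCl) = 1.252 mol
n/ν for Zn = 0.3312/1 = 0.3312
n/ν for HCl = 1.252/2 = 0.6260
Smallest n/ν is Zn → limiting reagent.
HCl consumed = (2/1) × 0.3312 = 0.6624 mol
HCl remaining = 1.252 − 0.6624 = 0.5896 mol
mass = 0.5896 × 36.46 = 21.50 g

21.5 g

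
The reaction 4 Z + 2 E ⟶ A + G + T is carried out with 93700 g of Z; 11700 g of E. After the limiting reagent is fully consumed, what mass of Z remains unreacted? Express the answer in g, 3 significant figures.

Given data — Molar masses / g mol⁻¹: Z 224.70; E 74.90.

23500 g

n(Z) = 93700 / 224.70 = 417.0 mol
n(E) = 11700 / 74.90 = 156.2 mol
n/ν for Z = 417.0/4 = 104.3
n/ν for E = 156.2/2 = 78.10
Smallest n/ν is E → limiting reagent.
Z consumed = (4/2) × 156.2 = 312.4 mol
Z remaining = 417.0 − 312.4 = 104.6 mol
mass = 104.6 × 224.70 = 23500 g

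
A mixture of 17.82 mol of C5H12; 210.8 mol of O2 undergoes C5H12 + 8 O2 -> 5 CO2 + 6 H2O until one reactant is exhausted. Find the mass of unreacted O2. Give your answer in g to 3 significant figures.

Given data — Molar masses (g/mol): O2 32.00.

2180 g

n(C5H12) = 17.82 mol
n(O2) = 210.8 mol
n/ν → C5H12: 17.82, O2: 26.35; C5H12 is limiting.
O2 consumed = (8/1) × 17.82 = 142.6 mol
O2 remaining = 210.8 − 142.6 = 68.20 mol
mass = 68.20 × 32.00 = 2182 g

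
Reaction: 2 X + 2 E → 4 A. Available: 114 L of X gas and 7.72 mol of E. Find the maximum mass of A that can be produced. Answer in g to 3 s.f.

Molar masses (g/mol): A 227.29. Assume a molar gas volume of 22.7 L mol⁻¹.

n(X) = 114.0 / 22.7 = 5.022 mol
n(E) = 7.720 mol
n/ν → X: 2.511, E: 3.860; X is limiting.
n(A) = (4/2) × 5.022 = 10.04 mol
mass = 10.04 × 227.29 = 2282 g

2280 g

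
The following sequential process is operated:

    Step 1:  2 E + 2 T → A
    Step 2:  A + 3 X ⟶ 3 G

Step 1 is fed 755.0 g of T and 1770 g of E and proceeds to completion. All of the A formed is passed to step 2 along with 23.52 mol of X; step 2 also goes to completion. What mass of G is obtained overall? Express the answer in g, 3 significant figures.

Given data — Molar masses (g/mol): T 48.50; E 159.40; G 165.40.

Step 1:
n(T) = 755.0 / 48.50 = 15.57 mol
n(E) = 1770 / 159.40 = 11.10 mol
n/ν → T: 7.785, E: 5.550; E is limiting.
n(A) produced = (1/2) × 11.10 = 5.550 mol
Step 2:
n(A) available = 5.550 mol
n(X) = 23.52 mol
n/ν → A: 5.550, X: 7.840; A is limiting.
n(G) = (3/1) × 5.550 = 16.65 mol
mass = 16.65 × 165.40 = 2754 g

2750 g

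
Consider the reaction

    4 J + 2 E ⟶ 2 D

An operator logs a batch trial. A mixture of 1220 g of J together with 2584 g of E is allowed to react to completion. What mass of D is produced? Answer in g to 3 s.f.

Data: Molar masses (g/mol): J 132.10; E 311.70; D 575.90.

2660 g

n(J) = 1220 / 132.10 = 9.235 mol
n(E) = 2584 / 311.70 = 8.290 mol
n/ν for J = 9.235/4 = 2.309
n/ν for E = 8.290/2 = 4.145
Smallest n/ν is J → limiting reagent.
n(D) = (2/4) × 9.235 = 4.618 mol
mass = 4.618 × 575.90 = 2660 g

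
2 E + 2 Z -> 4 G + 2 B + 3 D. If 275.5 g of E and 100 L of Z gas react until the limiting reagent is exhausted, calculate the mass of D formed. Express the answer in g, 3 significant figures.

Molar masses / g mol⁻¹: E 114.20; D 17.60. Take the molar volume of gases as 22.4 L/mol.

63.7 g

n(E) = 275.5 / 114.20 = 2.412 mol
n(Z) = 100.0 / 22.4 = 4.464 mol
n/ν → E: 1.206, Z: 2.232; E is limiting.
n(D) = (3/2) × 2.412 = 3.618 mol
mass = 3.618 × 17.60 = 63.68 g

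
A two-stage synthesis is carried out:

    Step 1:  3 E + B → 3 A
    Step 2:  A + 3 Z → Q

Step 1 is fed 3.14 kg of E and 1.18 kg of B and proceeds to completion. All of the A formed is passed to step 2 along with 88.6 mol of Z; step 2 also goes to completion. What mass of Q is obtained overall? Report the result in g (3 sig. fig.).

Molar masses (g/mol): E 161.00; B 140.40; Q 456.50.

Step 1:
n(E) = 3.140×1000 / 161.00 = 19.50 mol
n(B) = 1.180×1000 / 140.40 = 8.405 mol
n/ν for E = 19.50/3 = 6.500
n/ν for B = 8.405/1 = 8.405
Smallest n/ν is E → limiting reagent.
n(A) produced = (3/3) × 19.50 = 19.50 mol
Step 2:
n(A) available = 19.50 mol
n(Z) = 88.60 mol
n/ν for A = 19.50/1 = 19.50
n/ν for Z = 88.60/3 = 29.53
Smallest n/ν is A → limiting reagent.
n(Q) = (1/1) × 19.50 = 19.50 mol
mass = 19.50 × 456.50 = 8902 g

8900 g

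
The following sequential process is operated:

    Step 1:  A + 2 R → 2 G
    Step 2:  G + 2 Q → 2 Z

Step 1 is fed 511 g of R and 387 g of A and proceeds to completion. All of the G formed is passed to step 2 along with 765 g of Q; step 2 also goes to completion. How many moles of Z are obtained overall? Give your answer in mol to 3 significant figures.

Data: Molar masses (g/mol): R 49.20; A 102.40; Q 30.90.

15.1 mol

Step 1:
n(R) = 511.0 / 49.20 = 10.39 mol
n(A) = 387.0 / 102.40 = 3.779 mol
n/ν for R = 10.39/2 = 5.195
n/ν for A = 3.779/1 = 3.779
Smallest n/ν is A → limiting reagent.
n(G) produced = (2/1) × 3.779 = 7.558 mol
Step 2:
n(G) available = 7.558 mol
n(Q) = 765.0 / 30.90 = 24.76 mol
n/ν for G = 7.558/1 = 7.558
n/ν for Q = 24.76/2 = 12.38
Smallest n/ν is G → limiting reagent.
n(Z) = (2/1) × 7.558 = 15.12 mol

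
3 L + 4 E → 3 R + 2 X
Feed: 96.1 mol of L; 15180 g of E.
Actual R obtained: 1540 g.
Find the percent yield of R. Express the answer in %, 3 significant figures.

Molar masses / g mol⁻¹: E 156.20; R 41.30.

n(L) = 96.10 mol
n(E) = 15180 / 156.20 = 97.18 mol
n/ν → L: 32.03, E: 24.30; E is limiting.
theoretical n(R) = (3/4) × 97.18 = 72.89 mol → 3010 g
% yield = 1540 / 3010 × 100 = 51.16 %

51.2 %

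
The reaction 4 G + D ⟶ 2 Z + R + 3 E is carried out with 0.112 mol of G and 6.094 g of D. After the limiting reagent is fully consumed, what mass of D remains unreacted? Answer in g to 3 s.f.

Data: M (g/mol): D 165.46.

n(G) = 0.1120 mol
n(D) = 6.094 / 165.46 = 0.03683 mol
n/ν for G = 0.1120/4 = 0.02800
n/ν for D = 0.03683/1 = 0.03683
Smallest n/ν is G → limiting reagent.
D consumed = (1/4) × 0.1120 = 0.02800 mol
D remaining = 0.03683 − 0.02800 = 0.008830 mol
mass = 0.008830 × 165.46 = 1.461 g

1.46 g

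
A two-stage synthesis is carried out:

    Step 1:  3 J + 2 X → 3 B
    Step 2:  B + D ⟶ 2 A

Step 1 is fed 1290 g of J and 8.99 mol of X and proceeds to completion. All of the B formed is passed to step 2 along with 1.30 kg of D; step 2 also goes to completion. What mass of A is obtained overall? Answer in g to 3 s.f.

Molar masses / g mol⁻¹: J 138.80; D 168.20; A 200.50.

3100 g

Step 1:
n(J) = 1290 / 138.80 = 9.294 mol
n(X) = 8.990 mol
n/ν → J: 3.098, X: 4.495; J is limiting.
n(B) produced = (3/3) × 9.294 = 9.294 mol
Step 2:
n(B) available = 9.294 mol
n(D) = 1.300×1000 / 168.20 = 7.729 mol
n/ν → B: 9.294, D: 7.729; D is limiting.
n(A) = (2/1) × 7.729 = 15.46 mol
mass = 15.46 × 200.50 = 3100 g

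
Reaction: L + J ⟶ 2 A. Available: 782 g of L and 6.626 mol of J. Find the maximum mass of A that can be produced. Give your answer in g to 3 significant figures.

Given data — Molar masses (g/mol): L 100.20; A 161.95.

n(L) = 782.0 / 100.20 = 7.804 mol
n(J) = 6.626 mol
n/ν for L = 7.804/1 = 7.804
n/ν for J = 6.626/1 = 6.626
Smallest n/ν is J → limiting reagent.
n(A) = (2/1) × 6.626 = 13.25 mol
mass = 13.25 × 161.95 = 2146 g

2150 g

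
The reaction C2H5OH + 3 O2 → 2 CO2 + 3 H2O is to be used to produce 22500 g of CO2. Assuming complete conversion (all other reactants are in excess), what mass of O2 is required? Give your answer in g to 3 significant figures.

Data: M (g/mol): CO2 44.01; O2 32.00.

24500 g

n(CO2) = 22500 / 44.01 = 511.2 mol
n(O2) = (3/2) × 511.2 = 766.8 mol
mass = 766.8 × 32.00 = 24540 g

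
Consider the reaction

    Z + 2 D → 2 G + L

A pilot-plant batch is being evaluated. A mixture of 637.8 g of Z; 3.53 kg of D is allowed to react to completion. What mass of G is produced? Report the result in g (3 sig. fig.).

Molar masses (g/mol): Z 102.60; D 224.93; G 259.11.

3220 g

n(Z) = 637.8 / 102.60 = 6.216 mol
n(D) = 3.530×1000 / 224.93 = 15.69 mol
n/ν → Z: 6.216, D: 7.845; Z is limiting.
n(G) = (2/1) × 6.216 = 12.43 mol
mass = 12.43 × 259.11 = 3221 g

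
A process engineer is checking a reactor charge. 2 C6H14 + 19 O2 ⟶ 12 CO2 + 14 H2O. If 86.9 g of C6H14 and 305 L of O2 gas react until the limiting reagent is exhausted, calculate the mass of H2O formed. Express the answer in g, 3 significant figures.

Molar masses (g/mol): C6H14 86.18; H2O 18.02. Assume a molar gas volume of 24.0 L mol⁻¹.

127 g

n(C6H14) = 86.90 / 86.18 = 1.008 mol
n(O2) = 305.0 / 24.0 = 12.71 mol
n/ν for C6H14 = 1.008/2 = 0.5040
n/ν for O2 = 12.71/19 = 0.6689
Smallest n/ν is C6H14 → limiting reagent.
n(H2O) = (14/2) × 1.008 = 7.056 mol
mass = 7.056 × 18.02 = 127.1 g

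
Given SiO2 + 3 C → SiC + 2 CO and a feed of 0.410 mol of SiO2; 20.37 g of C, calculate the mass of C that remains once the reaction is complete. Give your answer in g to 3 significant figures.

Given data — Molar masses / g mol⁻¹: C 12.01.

5.60 g

n(SiO2) = 0.4100 mol
n(C) = 20.37 / 12.01 = 1.696 mol
n/ν for SiO2 = 0.4100/1 = 0.4100
n/ν for C = 1.696/3 = 0.5653
Smallest n/ν is SiO2 → limiting reagent.
C consumed = (3/1) × 0.4100 = 1.230 mol
C remaining = 1.696 − 1.230 = 0.4660 mol
mass = 0.4660 × 12.01 = 5.597 g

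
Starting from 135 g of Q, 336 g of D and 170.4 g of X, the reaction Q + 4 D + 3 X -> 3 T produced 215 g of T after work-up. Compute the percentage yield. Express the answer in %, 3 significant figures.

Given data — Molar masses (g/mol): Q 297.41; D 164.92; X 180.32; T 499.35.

45.6 %

n(Q) = 135.0 / 297.41 = 0.4539 mol
n(D) = 336.0 / 164.92 = 2.037 mol
n(X) = 170.4 / 180.32 = 0.9450 mol
n/ν → Q: 0.4539, D: 0.5093, X: 0.3150; X is limiting.
theoretical n(T) = (3/3) × 0.9450 = 0.9450 mol → 471.9 g
% yield = 215 / 471.9 × 100 = 45.56 %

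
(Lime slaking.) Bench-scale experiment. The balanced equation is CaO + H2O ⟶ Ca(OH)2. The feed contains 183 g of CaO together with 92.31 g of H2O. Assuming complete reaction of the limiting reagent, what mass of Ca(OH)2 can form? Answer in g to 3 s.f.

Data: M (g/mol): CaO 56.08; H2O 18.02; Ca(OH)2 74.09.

n(CaO) = 183.0 / 56.08 = 3.263 mol
n(H2O) = 92.31 / 18.02 = 5.123 mol
n/ν → CaO: 3.263, H2O: 5.123; CaO is limiting.
n(Ca(OH)2) = (1/1) × 3.263 = 3.263 mol
mass = 3.263 × 74.09 = 241.8 g

242 g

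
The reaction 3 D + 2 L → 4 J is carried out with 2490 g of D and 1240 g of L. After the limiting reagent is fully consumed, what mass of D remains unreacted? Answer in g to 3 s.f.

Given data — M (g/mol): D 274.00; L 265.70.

572 g

n(D) = 2490 / 274.00 = 9.088 mol
n(L) = 1240 / 265.70 = 4.667 mol
n/ν for D = 9.088/3 = 3.029
n/ν for L = 4.667/2 = 2.334
Smallest n/ν is L → limiting reagent.
D consumed = (3/2) × 4.667 = 7.001 mol
D remaining = 9.088 − 7.001 = 2.087 mol
mass = 2.087 × 274.00 = 571.8 g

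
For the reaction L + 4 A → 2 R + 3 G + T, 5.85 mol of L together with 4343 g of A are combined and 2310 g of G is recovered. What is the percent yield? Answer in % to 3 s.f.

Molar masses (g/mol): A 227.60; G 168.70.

n(L) = 5.850 mol
n(A) = 4343 / 227.60 = 19.08 mol
n/ν → L: 5.850, A: 4.770; A is limiting.
theoretical n(G) = (3/4) × 19.08 = 14.31 mol → 2414 g
% yield = 2310 / 2414 × 100 = 95.69 %

95.7 %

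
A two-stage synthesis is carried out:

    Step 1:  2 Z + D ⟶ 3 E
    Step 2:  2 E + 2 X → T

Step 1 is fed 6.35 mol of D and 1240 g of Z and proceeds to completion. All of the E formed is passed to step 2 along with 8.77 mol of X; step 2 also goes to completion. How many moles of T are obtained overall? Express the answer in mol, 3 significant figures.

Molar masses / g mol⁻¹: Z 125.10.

4.39 mol

Step 1:
n(D) = 6.350 mol
n(Z) = 1240 / 125.10 = 9.912 mol
n/ν for D = 6.350/1 = 6.350
n/ν for Z = 9.912/2 = 4.956
Smallest n/ν is Z → limiting reagent.
n(E) produced = (3/2) × 9.912 = 14.87 mol
Step 2:
n(E) available = 14.87 mol
n(X) = 8.770 mol
n/ν for E = 14.87/2 = 7.435
n/ν for X = 8.770/2 = 4.385
Smallest n/ν is X → limiting reagent.
n(T) = (1/2) × 8.770 = 4.385 mol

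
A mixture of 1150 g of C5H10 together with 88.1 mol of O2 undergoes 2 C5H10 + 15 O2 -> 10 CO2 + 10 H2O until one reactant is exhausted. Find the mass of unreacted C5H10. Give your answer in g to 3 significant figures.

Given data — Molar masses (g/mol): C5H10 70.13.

326 g

n(C5H10) = 1150 / 70.13 = 16.40 mol
n(O2) = 88.10 mol
n/ν → C5H10: 8.200, O2: 5.873; O2 is limiting.
C5H10 consumed = (2/15) × 88.10 = 11.75 mol
C5H10 remaining = 16.40 − 11.75 = 4.650 mol
mass = 4.650 × 70.13 = 326.1 g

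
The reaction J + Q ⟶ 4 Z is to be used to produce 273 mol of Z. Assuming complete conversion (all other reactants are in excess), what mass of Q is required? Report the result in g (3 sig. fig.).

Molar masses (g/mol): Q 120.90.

n(Z) = 273.0 mol
n(Q) = (1/4) × 273.0 = 68.25 mol
mass = 68.25 × 120.90 = 8251 g

8250 g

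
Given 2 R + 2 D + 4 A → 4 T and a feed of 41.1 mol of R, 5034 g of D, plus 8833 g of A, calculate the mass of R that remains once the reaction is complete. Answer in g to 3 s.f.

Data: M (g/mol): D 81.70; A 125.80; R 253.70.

n(R) = 41.10 mol
n(D) = 5034 / 81.70 = 61.62 mol
n(A) = 8833 / 125.80 = 70.21 mol
n/ν for R = 41.10/2 = 20.55
n/ν for D = 61.62/2 = 30.81
n/ν for A = 70.21/4 = 17.55
Smallest n/ν is A → limiting reagent.
R consumed = (2/4) × 70.21 = 35.11 mol
R remaining = 41.10 − 35.11 = 5.990 mol
mass = 5.990 × 253.70 = 1520 g

1520 g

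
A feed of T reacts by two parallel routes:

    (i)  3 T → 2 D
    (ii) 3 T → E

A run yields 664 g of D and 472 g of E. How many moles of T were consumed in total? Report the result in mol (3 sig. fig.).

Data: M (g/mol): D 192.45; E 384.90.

8.85 mol

n(D) = 664 / 192.45 = 3.450 mol
n(E) = 472 / 384.90 = 1.226 mol
n(T) via (i) = (3/2)×3.450 = 5.175 mol
n(T) via (ii) = (3/1)×1.226 = 3.678 mol
total n(T) = 5.175 + 3.678 = 8.853 mol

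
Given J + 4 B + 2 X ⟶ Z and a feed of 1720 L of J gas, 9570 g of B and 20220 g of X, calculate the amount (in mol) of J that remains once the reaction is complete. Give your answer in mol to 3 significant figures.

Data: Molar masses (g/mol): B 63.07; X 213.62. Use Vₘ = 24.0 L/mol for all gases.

33.7 mol

n(J) = 1720 / 24.0 = 71.67 mol
n(B) = 9570 / 63.07 = 151.7 mol
n(X) = 20220 / 213.62 = 94.65 mol
n/ν for J = 71.67/1 = 71.67
n/ν for B = 151.7/4 = 37.93
n/ν for X = 94.65/2 = 47.33
Smallest n/ν is B → limiting reagent.
J consumed = (1/4) × 151.7 = 37.93 mol
J remaining = 71.67 − 37.93 = 33.74 mol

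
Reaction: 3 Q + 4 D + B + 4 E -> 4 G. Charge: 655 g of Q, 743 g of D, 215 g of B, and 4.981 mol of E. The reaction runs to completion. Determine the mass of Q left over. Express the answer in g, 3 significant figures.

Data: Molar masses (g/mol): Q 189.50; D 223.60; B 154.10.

n(Q) = 655.0 / 189.50 = 3.456 mol
n(D) = 743.0 / 223.60 = 3.323 mol
n(B) = 215.0 / 154.10 = 1.395 mol
n(E) = 4.981 mol
n/ν for Q = 3.456/3 = 1.152
n/ν for D = 3.323/4 = 0.8308
n/ν for B = 1.395/1 = 1.395
n/ν for E = 4.981/4 = 1.245
Smallest n/ν is D → limiting reagent.
Q consumed = (3/4) × 3.323 = 2.492 mol
Q remaining = 3.456 − 2.492 = 0.9640 mol
mass = 0.9640 × 189.50 = 182.7 g

183 g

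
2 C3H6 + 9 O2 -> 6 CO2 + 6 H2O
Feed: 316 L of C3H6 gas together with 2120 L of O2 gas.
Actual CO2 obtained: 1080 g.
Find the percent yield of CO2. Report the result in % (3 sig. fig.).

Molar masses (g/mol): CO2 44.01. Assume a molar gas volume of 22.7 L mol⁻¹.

n(C3H6) = 316.0 / 22.7 = 13.92 mol
n(O2) = 2120 / 22.7 = 93.39 mol
n/ν for C3H6 = 13.92/2 = 6.960
n/ν for O2 = 93.39/9 = 10.38
Smallest n/ν is C3H6 → limiting reagent.
theoretical n(CO2) = (6/2) × 13.92 = 41.76 mol → 1838 g
% yield = 1080 / 1838 × 100 = 58.76 %

58.8 %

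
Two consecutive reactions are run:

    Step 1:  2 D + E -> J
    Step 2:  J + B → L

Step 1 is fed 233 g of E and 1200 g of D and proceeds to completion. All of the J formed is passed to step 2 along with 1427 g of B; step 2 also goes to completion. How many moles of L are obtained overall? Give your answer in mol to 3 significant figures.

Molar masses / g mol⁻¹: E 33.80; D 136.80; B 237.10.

4.39 mol

Step 1:
n(E) = 233.0 / 33.80 = 6.893 mol
n(D) = 1200 / 136.80 = 8.772 mol
n/ν for E = 6.893/1 = 6.893
n/ν for D = 8.772/2 = 4.386
Smallest n/ν is D → limiting reagent.
n(J) produced = (1/2) × 8.772 = 4.386 mol
Step 2:
n(J) available = 4.386 mol
n(B) = 1427 / 237.10 = 6.019 mol
n/ν for J = 4.386/1 = 4.386
n/ν for B = 6.019/1 = 6.019
Smallest n/ν is J → limiting reagent.
n(L) = (1/1) × 4.386 = 4.386 mol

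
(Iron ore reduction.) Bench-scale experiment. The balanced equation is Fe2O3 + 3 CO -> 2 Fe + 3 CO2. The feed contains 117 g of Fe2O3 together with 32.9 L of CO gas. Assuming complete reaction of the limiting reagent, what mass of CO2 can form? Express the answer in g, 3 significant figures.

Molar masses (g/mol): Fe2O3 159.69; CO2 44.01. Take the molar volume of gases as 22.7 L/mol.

63.8 g

n(Fe2O3) = 117.0 / 159.69 = 0.7327 mol
n(CO) = 32.90 / 22.7 = 1.449 mol
n/ν → Fe2O3: 0.7327, CO: 0.4830; CO is limiting.
n(CO2) = (3/3) × 1.449 = 1.449 mol
mass = 1.449 × 44.01 = 63.77 g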